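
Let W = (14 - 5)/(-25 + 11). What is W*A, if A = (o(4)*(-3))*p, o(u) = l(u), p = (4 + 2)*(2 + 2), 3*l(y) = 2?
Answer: 216/7 ≈ 30.857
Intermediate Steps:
l(y) = 2/3 (l(y) = (1/3)*2 = 2/3)
p = 24 (p = 6*4 = 24)
o(u) = 2/3
W = -9/14 (W = 9/(-14) = 9*(-1/14) = -9/14 ≈ -0.64286)
A = -48 (A = ((2/3)*(-3))*24 = -2*24 = -48)
W*A = -9/14*(-48) = 216/7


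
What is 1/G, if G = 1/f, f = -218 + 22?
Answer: -196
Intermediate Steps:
f = -196
G = -1/196 (G = 1/(-196) = -1/196 ≈ -0.0051020)
1/G = 1/(-1/196) = -196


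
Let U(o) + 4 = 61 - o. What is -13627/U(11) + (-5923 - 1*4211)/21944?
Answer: -74874263/252356 ≈ -296.70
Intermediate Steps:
U(o) = 57 - o (U(o) = -4 + (61 - o) = 57 - o)
-13627/U(11) + (-5923 - 1*4211)/21944 = -13627/(57 - 1*11) + (-5923 - 1*4211)/21944 = -13627/(57 - 11) + (-5923 - 4211)*(1/21944) = -13627/46 - 10134*1/21944 = -13627*1/46 - 5067/10972 = -13627/46 - 5067/10972 = -74874263/252356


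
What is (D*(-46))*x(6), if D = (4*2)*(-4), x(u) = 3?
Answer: 4416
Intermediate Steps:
D = -32 (D = 8*(-4) = -32)
(D*(-46))*x(6) = -32*(-46)*3 = 1472*3 = 4416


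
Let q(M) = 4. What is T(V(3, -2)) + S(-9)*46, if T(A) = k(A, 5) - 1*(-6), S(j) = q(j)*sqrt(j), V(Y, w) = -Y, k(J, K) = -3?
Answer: 3 + 552*I ≈ 3.0 + 552.0*I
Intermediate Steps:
S(j) = 4*sqrt(j)
T(A) = 3 (T(A) = -3 - 1*(-6) = -3 + 6 = 3)
T(V(3, -2)) + S(-9)*46 = 3 + (4*sqrt(-9))*46 = 3 + (4*(3*I))*46 = 3 + (12*I)*46 = 3 + 552*I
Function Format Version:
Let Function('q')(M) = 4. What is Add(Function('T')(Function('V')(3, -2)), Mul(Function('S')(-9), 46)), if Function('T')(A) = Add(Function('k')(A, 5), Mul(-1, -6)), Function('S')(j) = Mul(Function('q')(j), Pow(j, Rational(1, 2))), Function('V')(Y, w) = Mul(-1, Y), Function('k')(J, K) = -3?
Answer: Add(3, Mul(552, I)) ≈ Add(3.0000, Mul(552.00, I))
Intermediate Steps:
Function('S')(j) = Mul(4, Pow(j, Rational(1, 2)))
Function('T')(A) = 3 (Function('T')(A) = Add(-3, Mul(-1, -6)) = Add(-3, 6) = 3)
Add(Function('T')(Function('V')(3, -2)), Mul(Function('S')(-9), 46)) = Add(3, Mul(Mul(4, Pow(-9, Rational(1, 2))), 46)) = Add(3, Mul(Mul(4, Mul(3, I)), 46)) = Add(3, Mul(Mul(12, I), 46)) = Add(3, Mul(552, I))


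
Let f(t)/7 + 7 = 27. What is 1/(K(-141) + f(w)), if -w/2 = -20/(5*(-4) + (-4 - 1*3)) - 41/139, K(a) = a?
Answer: -1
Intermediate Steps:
w = -3346/3753 (w = -2*(-20/(5*(-4) + (-4 - 1*3)) - 41/139) = -2*(-20/(-20 + (-4 - 3)) - 41*1/139) = -2*(-20/(-20 - 7) - 41/139) = -2*(-20/(-27) - 41/139) = -2*(-20*(-1/27) - 41/139) = -2*(20/27 - 41/139) = -2*1673/3753 = -3346/3753 ≈ -0.89155)
f(t) = 140 (f(t) = -49 + 7*27 = -49 + 189 = 140)
1/(K(-141) + f(w)) = 1/(-141 + 140) = 1/(-1) = -1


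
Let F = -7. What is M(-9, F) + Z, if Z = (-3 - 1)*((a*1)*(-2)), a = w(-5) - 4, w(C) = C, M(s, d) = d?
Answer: -79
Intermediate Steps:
a = -9 (a = -5 - 4 = -9)
Z = -72 (Z = (-3 - 1)*(-9*1*(-2)) = -(-36)*(-2) = -4*18 = -72)
M(-9, F) + Z = -7 - 72 = -79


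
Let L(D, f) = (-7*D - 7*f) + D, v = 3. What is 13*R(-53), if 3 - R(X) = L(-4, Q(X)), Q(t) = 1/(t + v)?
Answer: -13741/50 ≈ -274.82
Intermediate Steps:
Q(t) = 1/(3 + t) (Q(t) = 1/(t + 3) = 1/(3 + t))
L(D, f) = -7*f - 6*D
R(X) = -21 + 7/(3 + X) (R(X) = 3 - (-7/(3 + X) - 6*(-4)) = 3 - (-7/(3 + X) + 24) = 3 - (24 - 7/(3 + X)) = 3 + (-24 + 7/(3 + X)) = -21 + 7/(3 + X))
13*R(-53) = 13*(7*(-8 - 3*(-53))/(3 - 53)) = 13*(7*(-8 + 159)/(-50)) = 13*(7*(-1/50)*151) = 13*(-1057/50) = -13741/50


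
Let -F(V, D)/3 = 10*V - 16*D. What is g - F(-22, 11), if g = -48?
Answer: -1236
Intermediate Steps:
F(V, D) = -30*V + 48*D (F(V, D) = -3*(10*V - 16*D) = -3*(-16*D + 10*V) = -30*V + 48*D)
g - F(-22, 11) = -48 - (-30*(-22) + 48*11) = -48 - (660 + 528) = -48 - 1*1188 = -48 - 1188 = -1236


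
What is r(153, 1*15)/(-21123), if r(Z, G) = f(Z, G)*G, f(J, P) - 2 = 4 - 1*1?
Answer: -25/7041 ≈ -0.0035506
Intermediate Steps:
f(J, P) = 5 (f(J, P) = 2 + (4 - 1*1) = 2 + (4 - 1) = 2 + 3 = 5)
r(Z, G) = 5*G
r(153, 1*15)/(-21123) = (5*(1*15))/(-21123) = (5*15)*(-1/21123) = 75*(-1/21123) = -25/7041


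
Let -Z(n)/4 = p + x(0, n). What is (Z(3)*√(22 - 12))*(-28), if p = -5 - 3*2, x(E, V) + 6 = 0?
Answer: -1904*√10 ≈ -6021.0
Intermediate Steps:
x(E, V) = -6 (x(E, V) = -6 + 0 = -6)
p = -11 (p = -5 - 6 = -11)
Z(n) = 68 (Z(n) = -4*(-11 - 6) = -4*(-17) = 68)
(Z(3)*√(22 - 12))*(-28) = (68*√(22 - 12))*(-28) = (68*√10)*(-28) = -1904*√10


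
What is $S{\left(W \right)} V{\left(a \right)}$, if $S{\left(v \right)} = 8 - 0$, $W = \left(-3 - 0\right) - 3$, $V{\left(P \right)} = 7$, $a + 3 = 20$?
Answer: $56$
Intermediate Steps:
$a = 17$ ($a = -3 + 20 = 17$)
$W = -6$ ($W = \left(-3 + 0\right) - 3 = -3 - 3 = -6$)
$S{\left(v \right)} = 8$ ($S{\left(v \right)} = 8 + 0 = 8$)
$S{\left(W \right)} V{\left(a \right)} = 8 \cdot 7 = 56$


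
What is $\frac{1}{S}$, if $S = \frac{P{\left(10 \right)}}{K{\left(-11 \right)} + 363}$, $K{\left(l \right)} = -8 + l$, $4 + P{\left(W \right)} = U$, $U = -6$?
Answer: $- \frac{172}{5} \approx -34.4$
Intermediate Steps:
$P{\left(W \right)} = -10$ ($P{\left(W \right)} = -4 - 6 = -10$)
$S = - \frac{5}{172}$ ($S = - \frac{10}{\left(-8 - 11\right) + 363} = - \frac{10}{-19 + 363} = - \frac{10}{344} = \left(-10\right) \frac{1}{344} = - \frac{5}{172} \approx -0.02907$)
$\frac{1}{S} = \frac{1}{- \frac{5}{172}} = - \frac{172}{5}$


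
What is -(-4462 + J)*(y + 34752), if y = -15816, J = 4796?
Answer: -6324624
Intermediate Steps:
-(-4462 + J)*(y + 34752) = -(-4462 + 4796)*(-15816 + 34752) = -334*18936 = -1*6324624 = -6324624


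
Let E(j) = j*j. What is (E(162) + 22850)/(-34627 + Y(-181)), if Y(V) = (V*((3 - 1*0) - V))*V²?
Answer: -49094/1091106971 ≈ -4.4995e-5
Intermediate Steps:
E(j) = j²
Y(V) = V³*(3 - V) (Y(V) = (V*((3 + 0) - V))*V² = (V*(3 - V))*V² = V³*(3 - V))
(E(162) + 22850)/(-34627 + Y(-181)) = (162² + 22850)/(-34627 + (-181)³*(3 - 1*(-181))) = (26244 + 22850)/(-34627 - 5929741*(3 + 181)) = 49094/(-34627 - 5929741*184) = 49094/(-34627 - 1091072344) = 49094/(-1091106971) = 49094*(-1/1091106971) = -49094/1091106971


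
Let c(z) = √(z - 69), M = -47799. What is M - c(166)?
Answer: -47799 - √97 ≈ -47809.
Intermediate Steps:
c(z) = √(-69 + z)
M - c(166) = -47799 - √(-69 + 166) = -47799 - √97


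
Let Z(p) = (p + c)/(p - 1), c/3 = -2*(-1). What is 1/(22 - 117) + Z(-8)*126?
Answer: 2659/95 ≈ 27.989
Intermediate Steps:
c = 6 (c = 3*(-2*(-1)) = 3*2 = 6)
Z(p) = (6 + p)/(-1 + p) (Z(p) = (p + 6)/(p - 1) = (6 + p)/(-1 + p))
1/(22 - 117) + Z(-8)*126 = 1/(22 - 117) + ((6 - 8)/(-1 - 8))*126 = 1/(-95) + (-2/(-9))*126 = -1/95 - ⅑*(-2)*126 = -1/95 + (2/9)*126 = -1/95 + 28 = 2659/95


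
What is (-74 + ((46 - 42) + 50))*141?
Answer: -2820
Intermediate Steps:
(-74 + ((46 - 42) + 50))*141 = (-74 + (4 + 50))*141 = (-74 + 54)*141 = -20*141 = -2820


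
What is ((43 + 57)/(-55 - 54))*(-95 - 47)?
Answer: 14200/109 ≈ 130.28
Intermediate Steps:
((43 + 57)/(-55 - 54))*(-95 - 47) = (100/(-109))*(-142) = (100*(-1/109))*(-142) = -100/109*(-142) = 14200/109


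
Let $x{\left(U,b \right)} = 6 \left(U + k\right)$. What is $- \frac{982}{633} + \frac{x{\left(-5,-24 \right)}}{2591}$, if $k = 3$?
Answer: $- \frac{2551958}{1640103} \approx -1.556$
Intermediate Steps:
$x{\left(U,b \right)} = 18 + 6 U$ ($x{\left(U,b \right)} = 6 \left(U + 3\right) = 6 \left(3 + U\right) = 18 + 6 U$)
$- \frac{982}{633} + \frac{x{\left(-5,-24 \right)}}{2591} = - \frac{982}{633} + \frac{18 + 6 \left(-5\right)}{2591} = \left(-982\right) \frac{1}{633} + \left(18 - 30\right) \frac{1}{2591} = - \frac{982}{633} - \frac{12}{2591} = - \frac{2551958}{1640103}$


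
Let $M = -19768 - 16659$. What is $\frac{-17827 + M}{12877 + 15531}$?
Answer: $- \frac{27127}{14204} \approx -1.9098$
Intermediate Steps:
$M = -36427$
$\frac{-17827 + M}{12877 + 15531} = \frac{-17827 - 36427}{12877 + 15531} = - \frac{54254}{28408} = \left(-54254\right) \frac{1}{28408} = - \frac{27127}{14204}$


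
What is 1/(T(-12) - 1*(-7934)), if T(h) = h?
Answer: 1/7922 ≈ 0.00012623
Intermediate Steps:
1/(T(-12) - 1*(-7934)) = 1/(-12 - 1*(-7934)) = 1/(-12 + 7934) = 1/7922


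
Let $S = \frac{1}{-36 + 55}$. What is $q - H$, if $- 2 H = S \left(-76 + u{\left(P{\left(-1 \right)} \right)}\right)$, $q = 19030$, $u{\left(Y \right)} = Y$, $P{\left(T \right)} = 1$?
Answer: $\frac{723065}{38} \approx 19028.0$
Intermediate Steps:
$S = \frac{1}{19} \approx 0.052632$
$H = \frac{75}{38}$ ($H = - \frac{\frac{1}{19} \left(-76 + 1\right)}{2} = - \frac{\frac{1}{19} \left(-75\right)}{2} = \left(- \frac{1}{2}\right) \left(- \frac{75}{19}\right) = \frac{75}{38} \approx 1.9737$)
$q - H = 19030 - \frac{75}{38} = \frac{723065}{38}$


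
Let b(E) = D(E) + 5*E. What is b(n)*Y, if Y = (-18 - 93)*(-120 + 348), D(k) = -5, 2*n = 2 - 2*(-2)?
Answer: -253080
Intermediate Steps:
n = 3 (n = (2 - 2*(-2))/2 = (2 + 4)/2 = (1/2)*6 = 3)
Y = -25308 (Y = -111*228 = -25308)
b(E) = -5 + 5*E
b(n)*Y = (-5 + 5*3)*(-25308) = (-5 + 15)*(-25308) = 10*(-25308) = -253080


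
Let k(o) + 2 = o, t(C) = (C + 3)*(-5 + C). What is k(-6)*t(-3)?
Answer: 0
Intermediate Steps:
t(C) = (-5 + C)*(3 + C) (t(C) = (3 + C)*(-5 + C) = (-5 + C)*(3 + C))
k(o) = -2 + o
k(-6)*t(-3) = (-2 - 6)*(-15 + (-3)² - 2*(-3)) = -8*(-15 + 9 + 6) = -8*0 = 0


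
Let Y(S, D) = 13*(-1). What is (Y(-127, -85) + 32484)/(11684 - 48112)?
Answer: -32471/36428 ≈ -0.89137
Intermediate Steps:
Y(S, D) = -13
(Y(-127, -85) + 32484)/(11684 - 48112) = (-13 + 32484)/(11684 - 48112) = 32471/(-36428) = 32471*(-1/36428) = -32471/36428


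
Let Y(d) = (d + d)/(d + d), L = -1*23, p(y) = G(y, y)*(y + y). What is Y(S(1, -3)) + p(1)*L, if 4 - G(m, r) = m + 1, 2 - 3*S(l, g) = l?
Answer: -91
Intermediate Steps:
S(l, g) = 2/3 - l/3
G(m, r) = 3 - m (G(m, r) = 4 - (m + 1) = 4 - (1 + m) = 4 + (-1 - m) = 3 - m)
p(y) = 2*y*(3 - y) (p(y) = (3 - y)*(y + y) = (3 - y)*(2*y) = 2*y*(3 - y))
L = -23
Y(d) = 1 (Y(d) = (2*d)/((2*d)) = (2*d)*(1/(2*d)) = 1)
Y(S(1, -3)) + p(1)*L = 1 + (2*1*(3 - 1*1))*(-23) = 1 + (2*1*(3 - 1))*(-23) = 1 + (2*1*2)*(-23) = 1 + 4*(-23) = 1 - 92 = -91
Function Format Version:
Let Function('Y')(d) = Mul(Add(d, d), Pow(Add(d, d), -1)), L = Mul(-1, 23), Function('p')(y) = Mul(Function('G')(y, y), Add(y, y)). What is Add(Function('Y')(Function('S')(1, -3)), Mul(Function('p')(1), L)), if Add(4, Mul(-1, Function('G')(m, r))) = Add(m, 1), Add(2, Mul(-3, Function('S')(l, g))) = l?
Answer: -91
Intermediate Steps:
Function('S')(l, g) = Add(Rational(2, 3), Mul(Rational(-1, 3), l))
Function('G')(m, r) = Add(3, Mul(-1, m)) (Function('G')(m, r) = Add(4, Mul(-1, Add(m, 1))) = Add(4, Mul(-1, Add(1, m))) = Add(4, Add(-1, Mul(-1, m))) = Add(3, Mul(-1, m)))
Function('p')(y) = Mul(2, y, Add(3, Mul(-1, y))) (Function('p')(y) = Mul(Add(3, Mul(-1, y)), Add(y, y)) = Mul(Add(3, Mul(-1, y)), Mul(2, y)) = Mul(2, y, Add(3, Mul(-1, y))))
L = -23
Function('Y')(d) = 1 (Function('Y')(d) = Mul(Mul(2, d), Pow(Mul(2, d), -1)) = Mul(Mul(2, d), Mul(Rational(1, 2), Pow(d, -1))) = 1)
Add(Function('Y')(Function('S')(1, -3)), Mul(Function('p')(1), L)) = Add(1, Mul(Mul(2, 1, Add(3, Mul(-1, 1))), -23)) = Add(1, Mul(Mul(2, 1, Add(3, -1)), -23)) = Add(1, Mul(Mul(2, 1, 2), -23)) = Add(1, Mul(4, -23)) = Add(1, -92) = -91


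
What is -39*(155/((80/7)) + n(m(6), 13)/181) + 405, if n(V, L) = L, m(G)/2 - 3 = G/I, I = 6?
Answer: -367035/2896 ≈ -126.74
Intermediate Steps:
m(G) = 6 + G/3 (m(G) = 6 + 2*(G/6) = 6 + G/3)
-39*(155/((80/7)) + n(m(6), 13)/181) + 405 = -39*(155/((80/7)) + 13/181) + 405 = -39*(155/((80*(⅐))) + 13*(1/181)) + 405 = -39*(155/(80/7) + 13/181) + 405 = -39*(155*(7/80) + 13/181) + 405 = -39*(217/16 + 13/181) + 405 = -39*39485/2896 + 405 = -1539915/2896 + 405 = -367035/2896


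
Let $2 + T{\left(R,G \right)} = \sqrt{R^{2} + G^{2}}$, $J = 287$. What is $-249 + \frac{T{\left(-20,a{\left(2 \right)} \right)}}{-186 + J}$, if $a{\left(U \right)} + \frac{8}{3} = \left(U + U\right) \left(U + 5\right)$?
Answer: $- \frac{25151}{101} + \frac{4 \sqrt{586}}{303} \approx -248.7$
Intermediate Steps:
$a{\left(U \right)} = - \frac{8}{3} + 2 U \left(5 + U\right)$ ($a{\left(U \right)} = - \frac{8}{3} + \left(U + U\right) \left(U + 5\right) = - \frac{8}{3} + 2 U \left(5 + U\right)$)
$T{\left(R,G \right)} = -2 + \sqrt{G^{2} + R^{2}}$ ($T{\left(R,G \right)} = -2 + \sqrt{R^{2} + G^{2}} = -2 + \sqrt{G^{2} + R^{2}}$)
$-249 + \frac{T{\left(-20,a{\left(2 \right)} \right)}}{-186 + J} = -249 + \frac{-2 + \sqrt{\left(- \frac{8}{3} + 2 \cdot 2^{2} + 10 \cdot 2\right)^{2} + \left(-20\right)^{2}}}{-186 + 287} = -249 + \frac{-2 + \sqrt{\left(- \frac{8}{3} + 2 \cdot 4 + 20\right)^{2} + 400}}{101} = -249 + \frac{-2 + \sqrt{\left(- \frac{8}{3} + 8 + 20\right)^{2} + 400}}{101} = -249 + \frac{-2 + \sqrt{\left(\frac{76}{3}\right)^{2} + 400}}{101} = -249 + \frac{-2 + \sqrt{\frac{5776}{9} + 400}}{101} = -249 + \frac{-2 + \sqrt{\frac{9376}{9}}}{101} = -249 + \frac{-2 + \frac{4 \sqrt{586}}{3}}{101} = -249 - \left(\frac{2}{101} - \frac{4 \sqrt{586}}{303}\right) = - \frac{25151}{101} + \frac{4 \sqrt{586}}{303}$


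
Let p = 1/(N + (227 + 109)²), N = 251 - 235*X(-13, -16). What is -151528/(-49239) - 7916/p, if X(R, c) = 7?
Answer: -43460794926320/49239 ≈ -8.8265e+8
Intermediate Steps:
N = -1394 (N = 251 - 235*7 = 251 - 1645 = -1394)
p = 1/111502 (p = 1/(-1394 + (227 + 109)²) = 1/(-1394 + 336²) = 1/(-1394 + 112896) = 1/111502 ≈ 8.9684e-6)
-151528/(-49239) - 7916/p = -151528/(-49239) - 7916/1/111502 = -151528*(-1/49239) - 7916*111502 = 151528/49239 - 882649832 = -43460794926320/49239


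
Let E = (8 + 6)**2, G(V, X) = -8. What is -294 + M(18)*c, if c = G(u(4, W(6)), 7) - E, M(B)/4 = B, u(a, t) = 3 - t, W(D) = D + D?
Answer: -14982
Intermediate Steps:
W(D) = 2*D
M(B) = 4*B
E = 196 (E = 14**2 = 196)
c = -204 (c = -8 - 1*196 = -8 - 196 = -204)
-294 + M(18)*c = -294 + (4*18)*(-204) = -294 + 72*(-204) = -294 - 14688 = -14982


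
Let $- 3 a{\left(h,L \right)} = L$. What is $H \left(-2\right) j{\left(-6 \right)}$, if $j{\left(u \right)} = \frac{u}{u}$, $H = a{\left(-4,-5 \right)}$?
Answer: $- \frac{10}{3} \approx -3.3333$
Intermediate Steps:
$a{\left(h,L \right)} = - \frac{L}{3}$
$H = \frac{5}{3}$ ($H = \left(- \frac{1}{3}\right) \left(-5\right) = \frac{5}{3} \approx 1.6667$)
$j{\left(u \right)} = 1$
$H \left(-2\right) j{\left(-6 \right)} = \frac{5}{3} \left(-2\right) 1 = \left(- \frac{10}{3}\right) 1 = - \frac{10}{3}$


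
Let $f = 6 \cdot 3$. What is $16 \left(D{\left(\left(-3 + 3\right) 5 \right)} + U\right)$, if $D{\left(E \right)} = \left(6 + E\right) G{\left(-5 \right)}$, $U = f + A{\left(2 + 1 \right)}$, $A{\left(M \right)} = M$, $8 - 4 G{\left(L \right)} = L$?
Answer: $648$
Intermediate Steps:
$G{\left(L \right)} = 2 - \frac{L}{4}$
$f = 18$
$U = 21$ ($U = 18 + \left(2 + 1\right) = 18 + 3 = 21$)
$D{\left(E \right)} = \frac{39}{2} + \frac{13 E}{4}$ ($D{\left(E \right)} = \left(6 + E\right) \left(2 - - \frac{5}{4}\right) = \left(6 + E\right) \left(2 + \frac{5}{4}\right) = \left(6 + E\right) \frac{13}{4} = \frac{39}{2} + \frac{13 E}{4}$)
$16 \left(D{\left(\left(-3 + 3\right) 5 \right)} + U\right) = 16 \left(\left(\frac{39}{2} + \frac{13 \left(-3 + 3\right) 5}{4}\right) + 21\right) = 16 \left(\left(\frac{39}{2} + \frac{13 \cdot 0 \cdot 5}{4}\right) + 21\right) = 16 \left(\left(\frac{39}{2} + \frac{13}{4} \cdot 0\right) + 21\right) = 16 \left(\left(\frac{39}{2} + 0\right) + 21\right) = 16 \left(\frac{39}{2} + 21\right) = 16 \cdot \frac{81}{2} = 648$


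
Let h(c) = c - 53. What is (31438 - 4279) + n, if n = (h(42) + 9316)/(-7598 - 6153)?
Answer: 373454104/13751 ≈ 27158.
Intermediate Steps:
h(c) = -53 + c
n = -9305/13751 (n = ((-53 + 42) + 9316)/(-7598 - 6153) = (-11 + 9316)/(-13751) = 9305*(-1/13751) = -9305/13751 ≈ -0.67668)
(31438 - 4279) + n = (31438 - 4279) - 9305/13751 = 27159 - 9305/13751 = 373454104/13751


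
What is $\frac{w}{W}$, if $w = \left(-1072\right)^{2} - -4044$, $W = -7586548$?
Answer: $- \frac{288307}{1896637} \approx -0.15201$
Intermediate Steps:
$w = 1153228$ ($w = 1149184 + 4044 = 1153228$)
$\frac{w}{W} = \frac{1153228}{-7586548} = 1153228 \left(- \frac{1}{7586548}\right) = - \frac{288307}{1896637}$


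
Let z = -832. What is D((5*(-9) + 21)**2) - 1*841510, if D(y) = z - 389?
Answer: -842731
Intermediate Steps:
D(y) = -1221 (D(y) = -832 - 389 = -1221)
D((5*(-9) + 21)**2) - 1*841510 = -1221 - 1*841510 = -1221 - 841510 = -842731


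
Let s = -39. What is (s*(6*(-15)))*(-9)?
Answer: -31590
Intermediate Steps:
(s*(6*(-15)))*(-9) = -234*(-15)*(-9) = -39*(-90)*(-9) = 3510*(-9) = -31590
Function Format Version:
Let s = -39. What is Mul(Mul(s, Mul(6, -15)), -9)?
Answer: -31590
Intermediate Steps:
Mul(Mul(s, Mul(6, -15)), -9) = Mul(Mul(-39, Mul(6, -15)), -9) = Mul(Mul(-39, -90), -9) = Mul(3510, -9) = -31590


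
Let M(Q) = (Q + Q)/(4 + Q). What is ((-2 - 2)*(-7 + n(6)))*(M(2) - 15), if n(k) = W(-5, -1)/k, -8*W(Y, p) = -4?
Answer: -3569/9 ≈ -396.56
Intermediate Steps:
W(Y, p) = 1/2 (W(Y, p) = -1/8*(-4) = 1/2)
n(k) = 1/(2*k)
M(Q) = 2*Q/(4 + Q) (M(Q) = (2*Q)/(4 + Q) = 2*Q/(4 + Q))
((-2 - 2)*(-7 + n(6)))*(M(2) - 15) = ((-2 - 2)*(-7 + (1/2)/6))*(2*2/(4 + 2) - 15) = (-4*(-7 + (1/2)*(1/6)))*(2*2/6 - 15) = (-4*(-7 + 1/12))*(2*2*(1/6) - 15) = (-4*(-83/12))*(2/3 - 15) = (83/3)*(-43/3) = -3569/9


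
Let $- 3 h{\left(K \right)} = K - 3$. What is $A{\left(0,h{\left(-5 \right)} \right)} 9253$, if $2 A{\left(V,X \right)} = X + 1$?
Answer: $\frac{101783}{6} \approx 16964.0$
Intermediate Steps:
$h{\left(K \right)} = 1 - \frac{K}{3}$ ($h{\left(K \right)} = - \frac{K - 3}{3} = - \frac{-3 + K}{3} = 1 - \frac{K}{3}$)
$A{\left(V,X \right)} = \frac{1}{2} + \frac{X}{2}$ ($A{\left(V,X \right)} = \frac{X + 1}{2} = \frac{1 + X}{2} = \frac{1}{2} + \frac{X}{2}$)
$A{\left(0,h{\left(-5 \right)} \right)} 9253 = \left(\frac{1}{2} + \frac{1 - - \frac{5}{3}}{2}\right) 9253 = \left(\frac{1}{2} + \frac{1 + \frac{5}{3}}{2}\right) 9253 = \left(\frac{1}{2} + \frac{1}{2} \cdot \frac{8}{3}\right) 9253 = \left(\frac{1}{2} + \frac{4}{3}\right) 9253 = \frac{11}{6} \cdot 9253 = \frac{101783}{6}$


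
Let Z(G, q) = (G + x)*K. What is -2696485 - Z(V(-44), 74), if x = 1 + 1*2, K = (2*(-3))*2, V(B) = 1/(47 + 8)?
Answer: -148304683/55 ≈ -2.6964e+6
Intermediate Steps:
V(B) = 1/55
K = -12 (K = -6*2 = -12)
x = 3 (x = 1 + 2 = 3)
Z(G, q) = -36 - 12*G (Z(G, q) = (G + 3)*(-12) = (3 + G)*(-12) = -36 - 12*G)
-2696485 - Z(V(-44), 74) = -2696485 - (-36 - 12*1/55) = -2696485 - (-36 - 12/55) = -2696485 - 1*(-1992/55) = -2696485 + 1992/55 = -148304683/55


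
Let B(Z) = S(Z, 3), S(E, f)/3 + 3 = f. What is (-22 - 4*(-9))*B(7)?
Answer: 0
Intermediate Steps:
S(E, f) = -9 + 3*f
B(Z) = 0 (B(Z) = -9 + 3*3 = -9 + 9 = 0)
(-22 - 4*(-9))*B(7) = (-22 - 4*(-9))*0 = (-22 + 36)*0 = 14*0 = 0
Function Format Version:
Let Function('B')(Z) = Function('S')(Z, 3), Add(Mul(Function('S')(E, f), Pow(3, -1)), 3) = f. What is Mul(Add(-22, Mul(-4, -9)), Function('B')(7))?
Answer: 0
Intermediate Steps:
Function('S')(E, f) = Add(-9, Mul(3, f))
Function('B')(Z) = 0 (Function('B')(Z) = Add(-9, Mul(3, 3)) = Add(-9, 9) = 0)
Mul(Add(-22, Mul(-4, -9)), Function('B')(7)) = Mul(Add(-22, Mul(-4, -9)), 0) = Mul(Add(-22, 36), 0) = Mul(14, 0) = 0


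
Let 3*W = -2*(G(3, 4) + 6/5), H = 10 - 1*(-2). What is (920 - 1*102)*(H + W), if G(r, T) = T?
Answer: 104704/15 ≈ 6980.3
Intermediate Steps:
H = 12 (H = 10 + 2 = 12)
W = -52/15 (W = (-2*(4 + 6/5))/3 = (-2*26/5)/3 = (⅓)*(-52/5) = -52/15 ≈ -3.4667)
(920 - 1*102)*(H + W) = (920 - 1*102)*(12 - 52/15) = (920 - 102)*(128/15) = 818*(128/15) = 104704/15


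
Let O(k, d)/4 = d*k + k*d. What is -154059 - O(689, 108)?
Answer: -749355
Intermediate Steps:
O(k, d) = 8*d*k (O(k, d) = 4*(d*k + k*d) = 4*(d*k + d*k) = 4*(2*d*k) = 8*d*k)
-154059 - O(689, 108) = -154059 - 8*108*689 = -154059 - 1*595296 = -154059 - 595296 = -749355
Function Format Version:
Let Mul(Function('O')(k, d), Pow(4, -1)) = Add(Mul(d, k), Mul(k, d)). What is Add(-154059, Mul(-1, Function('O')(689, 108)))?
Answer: -749355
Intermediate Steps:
Function('O')(k, d) = Mul(8, d, k) (Function('O')(k, d) = Mul(4, Add(Mul(d, k), Mul(k, d))) = Mul(4, Add(Mul(d, k), Mul(d, k))) = Mul(4, Mul(2, d, k)) = Mul(8, d, k))
Add(-154059, Mul(-1, Function('O')(689, 108))) = Add(-154059, Mul(-1, Mul(8, 108, 689))) = Add(-154059, Mul(-1, 595296)) = Add(-154059, -595296) = -749355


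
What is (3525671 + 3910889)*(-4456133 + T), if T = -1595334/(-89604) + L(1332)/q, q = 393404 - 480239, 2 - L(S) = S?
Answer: -68211704232297856520/2058403 ≈ -3.3138e+13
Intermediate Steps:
L(S) = 2 - S
q = -86835
T = 73359789/4116806 (T = -1595334/(-89604) + (2 - 1*1332)/(-86835) = -1595334*(-1/89604) + (2 - 1332)*(-1/86835) = 265889/14934 - 1330*(-1/86835) = 265889/14934 + 38/2481 = 73359789/4116806 ≈ 17.820)
(3525671 + 3910889)*(-4456133 + T) = (3525671 + 3910889)*(-4456133 + 73359789/4116806) = 7436560*(-18344961711409/4116806) = -68211704232297856520/2058403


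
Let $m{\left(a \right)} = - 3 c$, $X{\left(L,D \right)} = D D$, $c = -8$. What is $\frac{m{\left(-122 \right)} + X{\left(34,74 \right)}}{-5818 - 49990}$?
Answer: $- \frac{1375}{13952} \approx -0.098552$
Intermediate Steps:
$X{\left(L,D \right)} = D^{2}$
$m{\left(a \right)} = 24$ ($m{\left(a \right)} = \left(-3\right) \left(-8\right) = 24$)
$\frac{m{\left(-122 \right)} + X{\left(34,74 \right)}}{-5818 - 49990} = \frac{24 + 74^{2}}{-5818 - 49990} = \frac{24 + 5476}{-55808} = 5500 \left(- \frac{1}{55808}\right) = - \frac{1375}{13952}$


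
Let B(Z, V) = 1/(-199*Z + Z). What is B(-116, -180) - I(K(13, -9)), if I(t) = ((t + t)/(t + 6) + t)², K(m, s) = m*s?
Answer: -415054749599/31443192 ≈ -13200.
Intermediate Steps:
I(t) = (t + 2*t/(6 + t))² (I(t) = ((2*t)/(6 + t) + t)² = (2*t/(6 + t) + t)² = (t + 2*t/(6 + t))²)
B(Z, V) = -1/(198*Z) (B(Z, V) = 1/(-198*Z) = -1/(198*Z))
B(-116, -180) - I(K(13, -9)) = -1/198/(-116) - (13*(-9))²*(8 + 13*(-9))²/(6 + 13*(-9))² = -1/198*(-1/116) - (-117)²*(8 - 117)²/(6 - 117)² = 1/22968 - 13689*(-109)²/(-111)² = 1/22968 - 13689*11881/12321 = 1/22968 - 1*18071001/1369 = 1/22968 - 18071001/1369 = -415054749599/31443192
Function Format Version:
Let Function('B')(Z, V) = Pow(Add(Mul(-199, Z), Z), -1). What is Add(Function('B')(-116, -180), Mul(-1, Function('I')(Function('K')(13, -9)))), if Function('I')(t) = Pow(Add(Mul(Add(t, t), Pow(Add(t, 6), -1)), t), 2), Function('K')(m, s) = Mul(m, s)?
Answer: Rational(-415054749599, 31443192) ≈ -13200.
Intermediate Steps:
Function('I')(t) = Pow(Add(t, Mul(2, t, Pow(Add(6, t), -1))), 2) (Function('I')(t) = Pow(Add(Mul(Mul(2, t), Pow(Add(6, t), -1)), t), 2) = Pow(Add(Mul(2, t, Pow(Add(6, t), -1)), t), 2) = Pow(Add(t, Mul(2, t, Pow(Add(6, t), -1))), 2))
Function('B')(Z, V) = Mul(Rational(-1, 198), Pow(Z, -1)) (Function('B')(Z, V) = Pow(Mul(-198, Z), -1) = Mul(Rational(-1, 198), Pow(Z, -1)))
Add(Function('B')(-116, -180), Mul(-1, Function('I')(Function('K')(13, -9)))) = Add(Mul(Rational(-1, 198), Pow(-116, -1)), Mul(-1, Mul(Pow(Mul(13, -9), 2), Pow(Add(6, Mul(13, -9)), -2), Pow(Add(8, Mul(13, -9)), 2)))) = Add(Mul(Rational(-1, 198), Rational(-1, 116)), Mul(-1, Mul(Pow(-117, 2), Pow(Add(6, -117), -2), Pow(Add(8, -117), 2)))) = Add(Rational(1, 22968), Mul(-1, Mul(13689, Pow(-111, -2), Pow(-109, 2)))) = Add(Rational(1, 22968), Mul(-1, Mul(13689, Rational(1, 12321), 11881))) = Add(Rational(1, 22968), Mul(-1, Rational(18071001, 1369))) = Add(Rational(1, 22968), Rational(-18071001, 1369)) = Rational(-415054749599, 31443192)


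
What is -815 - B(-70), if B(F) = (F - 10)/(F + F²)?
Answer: -393637/483 ≈ -814.98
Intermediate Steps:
B(F) = (-10 + F)/(F + F²)
-815 - B(-70) = -815 - (-10 - 70)/((-70)*(1 - 70)) = -815 - (-1)*(-80)/(70*(-69)) = -815 - (-1)*(-1)*(-80)/(70*69) = -815 - 1*(-8/483) = -815 + 8/483 = -393637/483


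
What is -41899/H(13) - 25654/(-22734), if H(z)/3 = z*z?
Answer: -12045196/147771 ≈ -81.513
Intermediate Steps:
H(z) = 3*z² (H(z) = 3*(z*z) = 3*z²)
-41899/H(13) - 25654/(-22734) = -41899/(3*13²) - 25654/(-22734) = -41899/(3*169) - 25654*(-1/22734) = -41899/507 + 12827/11367 = -41899*1/507 + 12827/11367 = -3223/39 + 12827/11367 = -12045196/147771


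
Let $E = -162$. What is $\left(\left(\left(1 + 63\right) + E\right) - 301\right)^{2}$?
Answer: $159201$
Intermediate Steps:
$\left(\left(\left(1 + 63\right) + E\right) - 301\right)^{2} = \left(\left(\left(1 + 63\right) - 162\right) - 301\right)^{2} = \left(\left(64 - 162\right) - 301\right)^{2} = \left(-98 - 301\right)^{2} = \left(-399\right)^{2} = 159201$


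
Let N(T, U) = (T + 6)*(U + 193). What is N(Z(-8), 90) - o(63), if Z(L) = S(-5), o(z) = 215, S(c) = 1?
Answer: 1766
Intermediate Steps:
Z(L) = 1
N(T, U) = (6 + T)*(193 + U)
N(Z(-8), 90) - o(63) = (1158 + 6*90 + 193*1 + 1*90) - 1*215 = (1158 + 540 + 193 + 90) - 215 = 1981 - 215 = 1766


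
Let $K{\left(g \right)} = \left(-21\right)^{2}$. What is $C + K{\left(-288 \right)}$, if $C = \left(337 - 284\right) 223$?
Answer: $12260$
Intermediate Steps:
$C = 11819$ ($C = 53 \cdot 223 = 11819$)
$K{\left(g \right)} = 441$
$C + K{\left(-288 \right)} = 11819 + 441 = 12260$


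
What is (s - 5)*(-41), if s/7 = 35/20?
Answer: -1189/4 ≈ -297.25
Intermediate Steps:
s = 49/4 (s = 7*(35/20) = 7*(35*(1/20)) = 7*(7/4) = 49/4 ≈ 12.250)
(s - 5)*(-41) = (49/4 - 5)*(-41) = (29/4)*(-41) = -1189/4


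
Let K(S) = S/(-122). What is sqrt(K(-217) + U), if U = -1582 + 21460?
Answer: sqrt(295890626)/122 ≈ 141.00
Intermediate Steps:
K(S) = -S/122 (K(S) = S*(-1/122) = -S/122)
U = 19878
sqrt(K(-217) + U) = sqrt(-1/122*(-217) + 19878) = sqrt(217/122 + 19878) = sqrt(2425333/122) = sqrt(295890626)/122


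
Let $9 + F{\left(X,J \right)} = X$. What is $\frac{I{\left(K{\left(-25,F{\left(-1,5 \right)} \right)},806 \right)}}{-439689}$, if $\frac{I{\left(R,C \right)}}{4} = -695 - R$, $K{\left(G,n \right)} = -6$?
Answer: $\frac{2756}{439689} \approx 0.0062681$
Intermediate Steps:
$F{\left(X,J \right)} = -9 + X$
$I{\left(R,C \right)} = -2780 - 4 R$ ($I{\left(R,C \right)} = 4 \left(-695 - R\right) = -2780 - 4 R$)
$\frac{I{\left(K{\left(-25,F{\left(-1,5 \right)} \right)},806 \right)}}{-439689} = \frac{-2780 - -24}{-439689} = \left(-2780 + 24\right) \left(- \frac{1}{439689}\right) = \left(-2756\right) \left(- \frac{1}{439689}\right) = \frac{2756}{439689}$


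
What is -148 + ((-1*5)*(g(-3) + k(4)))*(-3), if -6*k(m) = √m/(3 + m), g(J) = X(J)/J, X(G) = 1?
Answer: -1076/7 ≈ -153.71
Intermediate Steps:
g(J) = 1/J
k(m) = -√m/(6*(3 + m))
-148 + ((-1*5)*(g(-3) + k(4)))*(-3) = -148 + ((-1*5)*(1/(-3) - √4/(18 + 6*4)))*(-3) = -148 - 5*(-⅓ - 1*2/(18 + 24))*(-3) = -148 - 5*(-⅓ - 1*2/42)*(-3) = -148 - 5*(-⅓ - 1*2*1/42)*(-3) = -148 - 5*(-⅓ - 1/21)*(-3) = -148 - 5*(-8/21)*(-3) = -148 + (40/21)*(-3) = -148 - 40/7 = -1076/7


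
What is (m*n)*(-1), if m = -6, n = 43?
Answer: 258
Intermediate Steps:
(m*n)*(-1) = -6*43*(-1) = -258*(-1) = 258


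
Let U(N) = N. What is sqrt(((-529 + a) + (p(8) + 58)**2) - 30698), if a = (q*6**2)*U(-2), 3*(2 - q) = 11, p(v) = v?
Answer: I*sqrt(26751) ≈ 163.56*I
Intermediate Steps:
q = -5/3 (q = 2 - 1/3*11 = 2 - 11/3 = -5/3 ≈ -1.6667)
a = 120 (a = -5/3*6**2*(-2) = -5/3*36*(-2) = -60*(-2) = 120)
sqrt(((-529 + a) + (p(8) + 58)**2) - 30698) = sqrt(((-529 + 120) + (8 + 58)**2) - 30698) = sqrt((-409 + 66**2) - 30698) = sqrt((-409 + 4356) - 30698) = sqrt(3947 - 30698) = sqrt(-26751) = I*sqrt(26751)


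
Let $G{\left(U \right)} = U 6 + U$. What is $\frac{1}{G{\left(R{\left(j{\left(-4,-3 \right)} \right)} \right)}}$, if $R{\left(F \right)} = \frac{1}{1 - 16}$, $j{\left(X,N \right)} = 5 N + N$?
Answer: $- \frac{15}{7} \approx -2.1429$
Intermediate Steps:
$j{\left(X,N \right)} = 6 N$
$R{\left(F \right)} = - \frac{1}{15}$ ($R{\left(F \right)} = \frac{1}{-15} = - \frac{1}{15}$)
$G{\left(U \right)} = 7 U$ ($G{\left(U \right)} = 6 U + U = 7 U$)
$\frac{1}{G{\left(R{\left(j{\left(-4,-3 \right)} \right)} \right)}} = \frac{1}{7 \left(- \frac{1}{15}\right)} = \frac{1}{- \frac{7}{15}} = - \frac{15}{7}$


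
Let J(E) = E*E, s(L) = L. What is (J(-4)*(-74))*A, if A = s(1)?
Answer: -1184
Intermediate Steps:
A = 1
J(E) = E**2
(J(-4)*(-74))*A = ((-4)**2*(-74))*1 = (16*(-74))*1 = -1184*1 = -1184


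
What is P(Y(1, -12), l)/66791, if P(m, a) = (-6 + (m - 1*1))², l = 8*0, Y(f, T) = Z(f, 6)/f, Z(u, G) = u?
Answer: 36/66791 ≈ 0.00053899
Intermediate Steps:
Y(f, T) = 1 (Y(f, T) = f/f = 1)
l = 0
P(m, a) = (-7 + m)² (P(m, a) = (-6 + (m - 1))² = (-6 + (-1 + m))² = (-7 + m)²)
P(Y(1, -12), l)/66791 = (-7 + 1)²/66791 = (-6)²*(1/66791) = 36*(1/66791) = 36/66791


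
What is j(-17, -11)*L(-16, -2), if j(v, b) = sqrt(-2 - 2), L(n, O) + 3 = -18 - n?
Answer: -10*I ≈ -10.0*I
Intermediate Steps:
L(n, O) = -21 - n (L(n, O) = -3 + (-18 - n) = -21 - n)
j(v, b) = 2*I (j(v, b) = sqrt(-4) = 2*I)
j(-17, -11)*L(-16, -2) = (2*I)*(-21 - 1*(-16)) = (2*I)*(-21 + 16) = (2*I)*(-5) = -10*I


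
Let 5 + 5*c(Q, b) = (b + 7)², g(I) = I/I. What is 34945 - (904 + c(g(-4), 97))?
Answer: 159394/5 ≈ 31879.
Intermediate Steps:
g(I) = 1
c(Q, b) = -1 + (7 + b)²/5 (c(Q, b) = -1 + (b + 7)²/5 = -1 + (7 + b)²/5)
34945 - (904 + c(g(-4), 97)) = 34945 - (904 + (-1 + (7 + 97)²/5)) = 34945 - (904 + (-1 + (⅕)*104²)) = 34945 - (904 + (-1 + (⅕)*10816)) = 34945 - (904 + (-1 + 10816/5)) = 34945 - (904 + 10811/5) = 34945 - 1*15331/5 = 34945 - 15331/5 = 159394/5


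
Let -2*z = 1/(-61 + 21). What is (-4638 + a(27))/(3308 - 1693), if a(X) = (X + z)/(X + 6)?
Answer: -720127/250800 ≈ -2.8713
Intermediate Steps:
z = 1/80 (z = -1/(2*(-61 + 21)) = -½/(-40) = -½*(-1/40) = 1/80 ≈ 0.012500)
a(X) = (1/80 + X)/(6 + X) (a(X) = (X + 1/80)/(X + 6) = (1/80 + X)/(6 + X))
(-4638 + a(27))/(3308 - 1693) = (-4638 + (1/80 + 27)/(6 + 27))/(3308 - 1693) = (-4638 + (2161/80)/33)/1615 = (-4638 + (1/33)*(2161/80))*(1/1615) = (-4638 + 2161/2640)*(1/1615) = -12242159/2640*1/1615 = -720127/250800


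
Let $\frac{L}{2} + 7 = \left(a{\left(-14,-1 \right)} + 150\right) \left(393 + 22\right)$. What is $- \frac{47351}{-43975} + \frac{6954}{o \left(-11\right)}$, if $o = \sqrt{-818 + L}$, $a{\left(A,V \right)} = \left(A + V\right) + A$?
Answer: $\frac{47351}{43975} - \frac{183 \sqrt{99598}}{28831} \approx -0.92639$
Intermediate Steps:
$a{\left(A,V \right)} = V + 2 A$
$L = 100416$ ($L = -14 + 2 \left(\left(-1 + 2 \left(-14\right)\right) + 150\right) \left(393 + 22\right) = -14 + 2 \left(\left(-1 - 28\right) + 150\right) 415 = -14 + 2 \left(-29 + 150\right) 415 = -14 + 2 \cdot 121 \cdot 415 = -14 + 2 \cdot 50215 = -14 + 100430 = 100416$)
$o = \sqrt{99598}$ ($o = \sqrt{-818 + 100416} = \sqrt{99598} \approx 315.59$)
$- \frac{47351}{-43975} + \frac{6954}{o \left(-11\right)} = - \frac{47351}{-43975} + \frac{6954}{\sqrt{99598} \left(-11\right)} = \left(-47351\right) \left(- \frac{1}{43975}\right) + \frac{6954}{\left(-11\right) \sqrt{99598}} = \frac{47351}{43975} + 6954 \left(- \frac{\sqrt{99598}}{1095578}\right) = \frac{47351}{43975} - \frac{183 \sqrt{99598}}{28831}$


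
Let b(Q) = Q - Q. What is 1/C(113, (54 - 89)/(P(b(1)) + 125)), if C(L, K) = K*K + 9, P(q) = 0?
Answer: 625/5674 ≈ 0.11015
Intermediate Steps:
b(Q) = 0
C(L, K) = 9 + K**2 (C(L, K) = K**2 + 9 = 9 + K**2)
1/C(113, (54 - 89)/(P(b(1)) + 125)) = 1/(9 + ((54 - 89)/(0 + 125))**2) = 1/(9 + (-35/125)**2) = 1/(9 + (-35*1/125)**2) = 1/(9 + (-7/25)**2) = 1/(9 + 49/625) = 1/(5674/625) = 625/5674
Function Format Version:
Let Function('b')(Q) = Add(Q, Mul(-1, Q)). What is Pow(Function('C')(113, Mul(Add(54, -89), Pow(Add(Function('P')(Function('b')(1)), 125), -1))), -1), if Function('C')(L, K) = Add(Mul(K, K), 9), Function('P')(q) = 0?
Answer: Rational(625, 5674) ≈ 0.11015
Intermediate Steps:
Function('b')(Q) = 0
Function('C')(L, K) = Add(9, Pow(K, 2)) (Function('C')(L, K) = Add(Pow(K, 2), 9) = Add(9, Pow(K, 2)))
Pow(Function('C')(113, Mul(Add(54, -89), Pow(Add(Function('P')(Function('b')(1)), 125), -1))), -1) = Pow(Add(9, Pow(Mul(Add(54, -89), Pow(Add(0, 125), -1)), 2)), -1) = Pow(Add(9, Pow(Mul(-35, Pow(125, -1)), 2)), -1) = Pow(Add(9, Pow(Mul(-35, Rational(1, 125)), 2)), -1) = Pow(Add(9, Pow(Rational(-7, 25), 2)), -1) = Pow(Add(9, Rational(49, 625)), -1) = Pow(Rational(5674, 625), -1) = Rational(625, 5674)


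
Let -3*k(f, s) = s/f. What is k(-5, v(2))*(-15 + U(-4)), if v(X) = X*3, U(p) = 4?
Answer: -22/5 ≈ -4.4000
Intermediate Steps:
v(X) = 3*X
k(f, s) = -s/(3*f)
k(-5, v(2))*(-15 + U(-4)) = (-⅓*3*2/(-5))*(-15 + 4) = -⅓*6*(-⅕)*(-11) = (⅖)*(-11) = -22/5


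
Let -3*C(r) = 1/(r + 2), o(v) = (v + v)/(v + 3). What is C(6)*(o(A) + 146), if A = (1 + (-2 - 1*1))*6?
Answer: -223/36 ≈ -6.1944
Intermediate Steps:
A = -12 (A = (1 + (-2 - 1))*6 = (1 - 3)*6 = -2*6 = -12)
o(v) = 2*v/(3 + v) (o(v) = (2*v)/(3 + v) = 2*v/(3 + v))
C(r) = -1/(3*(2 + r)) (C(r) = -1/(3*(r + 2)) = -1/(3*(2 + r)))
C(6)*(o(A) + 146) = (-1/(6 + 3*6))*(2*(-12)/(3 - 12) + 146) = (-1/(6 + 18))*(2*(-12)/(-9) + 146) = (-1/24)*(2*(-12)*(-⅑) + 146) = (-1*1/24)*(8/3 + 146) = -1/24*446/3 = -223/36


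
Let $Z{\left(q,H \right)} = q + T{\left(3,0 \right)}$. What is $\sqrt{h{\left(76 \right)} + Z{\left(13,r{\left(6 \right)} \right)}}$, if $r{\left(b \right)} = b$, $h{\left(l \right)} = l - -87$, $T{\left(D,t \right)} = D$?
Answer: $\sqrt{179} \approx 13.379$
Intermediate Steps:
$h{\left(l \right)} = 87 + l$ ($h{\left(l \right)} = l + 87 = 87 + l$)
$Z{\left(q,H \right)} = 3 + q$ ($Z{\left(q,H \right)} = q + 3 = 3 + q$)
$\sqrt{h{\left(76 \right)} + Z{\left(13,r{\left(6 \right)} \right)}} = \sqrt{\left(87 + 76\right) + \left(3 + 13\right)} = \sqrt{163 + 16} = \sqrt{179}$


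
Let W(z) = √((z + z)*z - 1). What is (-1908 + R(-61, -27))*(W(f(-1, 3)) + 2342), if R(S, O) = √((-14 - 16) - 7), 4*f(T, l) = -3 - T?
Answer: -(1908 - I*√37)*(4684 + I*√2)/2 ≈ -4.4685e+6 + 12897.0*I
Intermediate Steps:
f(T, l) = -¾ - T/4 (f(T, l) = (-3 - T)/4 = -¾ - T/4)
W(z) = √(-1 + 2*z²) (W(z) = √((2*z)*z - 1) = √(2*z² - 1) = √(-1 + 2*z²))
R(S, O) = I*√37 (R(S, O) = √(-30 - 7) = √(-37) = I*√37)
(-1908 + R(-61, -27))*(W(f(-1, 3)) + 2342) = (-1908 + I*√37)*(√(-1 + 2*(-¾ - ¼*(-1))²) + 2342) = (-1908 + I*√37)*(√(-1 + 2*(-¾ + ¼)²) + 2342) = (-1908 + I*√37)*(√(-1 + 2*(-½)²) + 2342) = (-1908 + I*√37)*(√(-1 + 2*(¼)) + 2342) = (-1908 + I*√37)*(√(-1 + ½) + 2342) = (-1908 + I*√37)*(√(-½) + 2342) = (-1908 + I*√37)*(I*√2/2 + 2342) = (-1908 + I*√37)*(2342 + I*√2/2)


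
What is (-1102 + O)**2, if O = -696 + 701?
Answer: 1203409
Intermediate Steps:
O = 5
(-1102 + O)**2 = (-1102 + 5)**2 = (-1097)**2 = 1203409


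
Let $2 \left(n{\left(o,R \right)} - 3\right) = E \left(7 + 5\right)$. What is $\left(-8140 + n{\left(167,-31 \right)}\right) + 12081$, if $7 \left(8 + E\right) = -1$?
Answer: $\frac{27266}{7} \approx 3895.1$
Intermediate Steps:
$E = - \frac{57}{7}$ ($E = -8 + \frac{1}{7} \left(-1\right) = -8 - \frac{1}{7} = - \frac{57}{7} \approx -8.1429$)
$n{\left(o,R \right)} = - \frac{321}{7}$ ($n{\left(o,R \right)} = 3 + \frac{\left(- \frac{57}{7}\right) \left(7 + 5\right)}{2} = 3 + \frac{\left(- \frac{57}{7}\right) 12}{2} = 3 + \frac{1}{2} \left(- \frac{684}{7}\right) = 3 - \frac{342}{7} = - \frac{321}{7}$)
$\left(-8140 + n{\left(167,-31 \right)}\right) + 12081 = \left(-8140 - \frac{321}{7}\right) + 12081 = - \frac{57301}{7} + 12081 = \frac{27266}{7}$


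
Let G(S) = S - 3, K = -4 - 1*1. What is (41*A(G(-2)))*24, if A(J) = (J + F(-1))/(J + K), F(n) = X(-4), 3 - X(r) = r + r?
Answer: -2952/5 ≈ -590.40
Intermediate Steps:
X(r) = 3 - 2*r (X(r) = 3 - (r + r) = 3 - 2*r)
F(n) = 11 (F(n) = 3 - 2*(-4) = 3 + 8 = 11)
K = -5 (K = -4 - 1 = -5)
G(S) = -3 + S
A(J) = (11 + J)/(-5 + J) (A(J) = (J + 11)/(J - 5) = (11 + J)/(-5 + J))
(41*A(G(-2)))*24 = (41*((11 + (-3 - 2))/(-5 + (-3 - 2))))*24 = (41*((11 - 5)/(-5 - 5)))*24 = (41*(6/(-10)))*24 = (41*(-1/10*6))*24 = (41*(-3/5))*24 = -123/5*24 = -2952/5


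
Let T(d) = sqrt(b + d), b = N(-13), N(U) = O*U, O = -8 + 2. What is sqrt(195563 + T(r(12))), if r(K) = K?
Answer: sqrt(195563 + 3*sqrt(10)) ≈ 442.24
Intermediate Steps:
O = -6
N(U) = -6*U
b = 78 (b = -6*(-13) = 78)
T(d) = sqrt(78 + d)
sqrt(195563 + T(r(12))) = sqrt(195563 + sqrt(78 + 12)) = sqrt(195563 + sqrt(90)) = sqrt(195563 + 3*sqrt(10))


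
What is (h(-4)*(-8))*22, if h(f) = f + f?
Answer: 1408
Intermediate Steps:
h(f) = 2*f
(h(-4)*(-8))*22 = ((2*(-4))*(-8))*22 = -8*(-8)*22 = 64*22 = 1408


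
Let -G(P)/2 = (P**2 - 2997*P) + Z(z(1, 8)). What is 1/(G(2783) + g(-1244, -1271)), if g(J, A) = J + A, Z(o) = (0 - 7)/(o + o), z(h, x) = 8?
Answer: 8/9508879 ≈ 8.4132e-7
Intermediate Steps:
Z(o) = -7/(2*o) (Z(o) = -7*1/(2*o) = -7/(2*o))
G(P) = 7/8 - 2*P**2 + 5994*P (G(P) = -2*((P**2 - 2997*P) - 7/2/8) = -2*((P**2 - 2997*P) - 7/2*1/8) = -2*((P**2 - 2997*P) - 7/16) = -2*(-7/16 + P**2 - 2997*P) = 7/8 - 2*P**2 + 5994*P)
g(J, A) = A + J
1/(G(2783) + g(-1244, -1271)) = 1/((7/8 - 2*2783**2 + 5994*2783) + (-1271 - 1244)) = 1/((7/8 - 2*7745089 + 16681302) - 2515) = 1/((7/8 - 15490178 + 16681302) - 2515) = 1/(9528999/8 - 2515) = 1/(9508879/8) = 8/9508879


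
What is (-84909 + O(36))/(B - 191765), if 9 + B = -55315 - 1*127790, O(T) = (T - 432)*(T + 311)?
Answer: 222321/374879 ≈ 0.59305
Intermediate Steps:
O(T) = (-432 + T)*(311 + T)
B = -183114 (B = -9 + (-55315 - 1*127790) = -9 + (-55315 - 127790) = -9 - 183105 = -183114)
(-84909 + O(36))/(B - 191765) = (-84909 + (-134352 + 36² - 121*36))/(-183114 - 191765) = (-84909 + (-134352 + 1296 - 4356))/(-374879) = (-84909 - 137412)*(-1/374879) = -222321*(-1/374879) = 222321/374879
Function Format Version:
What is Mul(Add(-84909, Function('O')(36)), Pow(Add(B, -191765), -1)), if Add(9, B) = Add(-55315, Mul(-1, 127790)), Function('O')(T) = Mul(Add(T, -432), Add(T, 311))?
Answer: Rational(222321, 374879) ≈ 0.59305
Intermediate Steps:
Function('O')(T) = Mul(Add(-432, T), Add(311, T))
B = -183114 (B = Add(-9, Add(-55315, Mul(-1, 127790))) = Add(-9, Add(-55315, -127790)) = Add(-9, -183105) = -183114)
Mul(Add(-84909, Function('O')(36)), Pow(Add(B, -191765), -1)) = Mul(Add(-84909, Add(-134352, Pow(36, 2), Mul(-121, 36))), Pow(Add(-183114, -191765), -1)) = Mul(Add(-84909, Add(-134352, 1296, -4356)), Pow(-374879, -1)) = Mul(Add(-84909, -137412), Rational(-1, 374879)) = Mul(-222321, Rational(-1, 374879)) = Rational(222321, 374879)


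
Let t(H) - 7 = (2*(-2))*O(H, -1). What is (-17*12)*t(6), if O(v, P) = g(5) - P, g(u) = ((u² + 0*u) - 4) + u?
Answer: 20604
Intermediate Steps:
g(u) = -4 + u + u² (g(u) = ((u² + 0) - 4) + u = (u² - 4) + u = (-4 + u²) + u = -4 + u + u²)
O(v, P) = 26 - P (O(v, P) = (-4 + 5 + 5²) - P = (-4 + 5 + 25) - P = 26 - P)
t(H) = -101 (t(H) = 7 + (2*(-2))*(26 - 1*(-1)) = 7 - 4*(26 + 1) = 7 - 4*27 = 7 - 108 = -101)
(-17*12)*t(6) = -17*12*(-101) = -204*(-101) = 20604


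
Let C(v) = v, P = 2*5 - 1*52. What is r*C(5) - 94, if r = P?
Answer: -304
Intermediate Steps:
P = -42 (P = 10 - 52 = -42)
r = -42
r*C(5) - 94 = -42*5 - 94 = -210 - 94 = -304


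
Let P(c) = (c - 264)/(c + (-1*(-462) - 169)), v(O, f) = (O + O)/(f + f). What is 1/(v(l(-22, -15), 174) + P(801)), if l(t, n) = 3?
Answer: 15863/8060 ≈ 1.9681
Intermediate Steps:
v(O, f) = O/f (v(O, f) = (2*O)/((2*f)) = (2*O)*(1/(2*f)) = O/f)
P(c) = (-264 + c)/(293 + c) (P(c) = (-264 + c)/(c + (462 - 169)) = (-264 + c)/(c + 293) = (-264 + c)/(293 + c))
1/(v(l(-22, -15), 174) + P(801)) = 1/(3/174 + (-264 + 801)/(293 + 801)) = 1/(3*(1/174) + 537/1094) = 1/(1/58 + (1/1094)*537) = 1/(1/58 + 537/1094) = 1/(8060/15863) = 15863/8060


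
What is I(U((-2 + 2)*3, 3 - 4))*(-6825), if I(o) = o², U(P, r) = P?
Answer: 0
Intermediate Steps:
I(U((-2 + 2)*3, 3 - 4))*(-6825) = ((-2 + 2)*3)²*(-6825) = (0*3)²*(-6825) = 0²*(-6825) = 0*(-6825) = 0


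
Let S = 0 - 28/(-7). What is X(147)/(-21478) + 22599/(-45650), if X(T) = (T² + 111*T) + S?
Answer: -1108442911/490235350 ≈ -2.2610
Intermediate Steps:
S = 4 (S = 0 - 28*(-1)/7 = 0 - 4*(-1) = 0 + 4 = 4)
X(T) = 4 + T² + 111*T (X(T) = (T² + 111*T) + 4 = 4 + T² + 111*T)
X(147)/(-21478) + 22599/(-45650) = (4 + 147² + 111*147)/(-21478) + 22599/(-45650) = (4 + 21609 + 16317)*(-1/21478) + 22599*(-1/45650) = 37930*(-1/21478) - 22599/45650 = -18965/10739 - 22599/45650 = -1108442911/490235350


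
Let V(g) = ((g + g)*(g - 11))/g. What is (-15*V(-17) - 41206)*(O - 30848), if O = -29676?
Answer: 2443111784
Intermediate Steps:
V(g) = -22 + 2*g (V(g) = ((2*g)*(-11 + g))/g = (2*g*(-11 + g))/g = -22 + 2*g)
(-15*V(-17) - 41206)*(O - 30848) = (-15*(-22 + 2*(-17)) - 41206)*(-29676 - 30848) = (-15*(-22 - 34) - 41206)*(-60524) = (-15*(-56) - 41206)*(-60524) = (840 - 41206)*(-60524) = -40366*(-60524) = 2443111784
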